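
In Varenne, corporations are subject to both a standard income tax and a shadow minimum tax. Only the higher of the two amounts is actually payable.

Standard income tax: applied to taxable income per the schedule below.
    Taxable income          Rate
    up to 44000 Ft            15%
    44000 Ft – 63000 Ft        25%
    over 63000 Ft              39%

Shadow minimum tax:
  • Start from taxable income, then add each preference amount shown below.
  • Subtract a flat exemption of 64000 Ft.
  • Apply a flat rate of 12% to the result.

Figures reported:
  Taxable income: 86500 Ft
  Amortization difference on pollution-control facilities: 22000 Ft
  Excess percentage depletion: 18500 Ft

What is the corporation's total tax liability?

Standard income tax:
  44000 Ft × 15% = 6600 Ft
  19000 Ft × 25% = 4750 Ft
  23500 Ft × 39% = 9165 Ft
  → 20515 Ft

Shadow minimum tax:
  Adjusted income: 86500 Ft + 22000 Ft + 18500 Ft = 127000 Ft
  Less exemption 64000 Ft → base 63000 Ft
  63000 Ft × 12% = 7560 Ft

20515 Ft > 7560 Ft, so the standard income tax governs.

20515 Ft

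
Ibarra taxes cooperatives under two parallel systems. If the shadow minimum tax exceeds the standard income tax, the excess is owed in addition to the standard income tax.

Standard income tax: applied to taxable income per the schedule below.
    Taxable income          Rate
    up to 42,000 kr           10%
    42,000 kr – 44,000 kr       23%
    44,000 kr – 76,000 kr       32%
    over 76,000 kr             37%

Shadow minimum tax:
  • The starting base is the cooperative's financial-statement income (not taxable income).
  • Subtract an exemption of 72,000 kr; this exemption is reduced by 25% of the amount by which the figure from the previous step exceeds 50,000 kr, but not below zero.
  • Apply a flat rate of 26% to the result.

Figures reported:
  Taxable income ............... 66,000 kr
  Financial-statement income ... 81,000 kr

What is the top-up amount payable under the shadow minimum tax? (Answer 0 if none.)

Shadow minimum tax:
  Base (financial-statement income): 81,000 kr
  Exemption: 72,000 kr − 25% × (81,000 kr − 50,000 kr) = 72,000 kr − 7,750 kr = 64,250 kr
  Base: 81,000 kr − 64,250 kr = 16,750 kr
  16,750 kr × 26% = 4,355 kr

Standard income tax:
  42,000 kr × 10% = 4,200 kr
  2,000 kr × 23% = 460 kr
  22,000 kr × 32% = 7,040 kr
  → 11,700 kr

4,355 kr ≤ 11,700 kr, so no add-on is due.

0 kr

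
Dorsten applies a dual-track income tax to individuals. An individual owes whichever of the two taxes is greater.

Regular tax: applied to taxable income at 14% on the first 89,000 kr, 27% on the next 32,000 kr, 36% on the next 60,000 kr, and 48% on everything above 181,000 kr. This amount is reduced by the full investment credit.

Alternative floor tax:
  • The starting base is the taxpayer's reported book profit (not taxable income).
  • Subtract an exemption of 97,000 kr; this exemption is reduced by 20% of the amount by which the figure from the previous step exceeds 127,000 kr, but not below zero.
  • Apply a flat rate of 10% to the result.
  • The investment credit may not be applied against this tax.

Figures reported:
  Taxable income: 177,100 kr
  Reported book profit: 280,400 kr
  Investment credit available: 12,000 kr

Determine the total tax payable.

Regular tax:
  89,000 kr × 14% = 12,460 kr
  32,000 kr × 27% = 8,640 kr
  56,100 kr × 36% = 20,196 kr
  → 41,296 kr
  Less investment credit 12,000 kr → 29,296 kr

Alternative floor tax:
  Base (reported book profit): 280,400 kr
  Exemption: 97,000 kr − 20% × (280,400 kr − 127,000 kr) = 97,000 kr − 30,680 kr = 66,320 kr
  Base: 280,400 kr − 66,320 kr = 214,080 kr
  214,080 kr × 10% = 21,408 kr

29,296 kr > 21,408 kr, so the regular tax governs.

29,296 kr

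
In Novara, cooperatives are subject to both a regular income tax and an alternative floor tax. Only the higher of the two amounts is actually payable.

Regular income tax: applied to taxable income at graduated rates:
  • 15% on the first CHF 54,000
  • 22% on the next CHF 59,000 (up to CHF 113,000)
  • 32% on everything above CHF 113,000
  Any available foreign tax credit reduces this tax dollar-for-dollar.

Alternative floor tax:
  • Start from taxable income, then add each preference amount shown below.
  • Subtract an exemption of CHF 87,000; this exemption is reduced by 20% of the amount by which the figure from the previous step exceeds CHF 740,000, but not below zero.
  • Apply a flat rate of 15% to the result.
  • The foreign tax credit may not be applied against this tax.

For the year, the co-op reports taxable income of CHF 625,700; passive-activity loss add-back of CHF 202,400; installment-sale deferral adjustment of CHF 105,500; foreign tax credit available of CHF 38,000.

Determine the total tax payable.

Regular income tax:
  CHF 54,000 × 15% = CHF 8,100
  CHF 59,000 × 22% = CHF 12,980
  CHF 512,700 × 32% = CHF 164,064
  → CHF 185,144
  Less foreign tax credit CHF 38,000 → CHF 147,144

Alternative floor tax:
  Adjusted income: CHF 625,700 + CHF 202,400 + CHF 105,500 = CHF 933,600
  Exemption: CHF 87,000 − 20% × (CHF 933,600 − CHF 740,000) = CHF 87,000 − CHF 38,720 = CHF 48,280
  Base: CHF 933,600 − CHF 48,280 = CHF 885,320
  CHF 885,320 × 15% = CHF 132,798

CHF 147,144 > CHF 132,798, so the regular income tax governs.

CHF 147,144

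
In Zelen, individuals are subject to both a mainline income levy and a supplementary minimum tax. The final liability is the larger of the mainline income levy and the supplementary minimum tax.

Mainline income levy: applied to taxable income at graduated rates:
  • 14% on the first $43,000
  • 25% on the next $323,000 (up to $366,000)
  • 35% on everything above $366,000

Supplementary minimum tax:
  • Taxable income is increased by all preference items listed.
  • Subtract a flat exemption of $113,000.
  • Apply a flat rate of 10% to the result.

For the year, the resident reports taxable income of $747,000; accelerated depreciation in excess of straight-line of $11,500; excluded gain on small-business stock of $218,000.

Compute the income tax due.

$220,120

Mainline income levy:
  $43,000 × 14% = $6,020
  $323,000 × 25% = $80,750
  $381,000 × 35% = $133,350
  → $220,120

Supplementary minimum tax:
  Adjusted income: $747,000 + $11,500 + $218,000 = $976,500
  Less exemption $113,000 → base $863,500
  $863,500 × 10% = $86,350

$220,120 > $86,350, so the mainline income levy governs.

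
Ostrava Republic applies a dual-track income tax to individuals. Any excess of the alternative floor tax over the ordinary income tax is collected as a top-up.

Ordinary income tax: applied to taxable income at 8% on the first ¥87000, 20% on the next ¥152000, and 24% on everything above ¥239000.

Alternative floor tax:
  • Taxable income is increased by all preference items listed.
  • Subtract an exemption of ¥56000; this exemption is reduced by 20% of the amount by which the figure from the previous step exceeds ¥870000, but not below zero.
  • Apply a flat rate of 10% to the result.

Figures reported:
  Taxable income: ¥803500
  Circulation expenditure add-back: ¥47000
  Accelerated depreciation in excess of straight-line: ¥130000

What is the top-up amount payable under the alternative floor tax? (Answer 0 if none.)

Ordinary income tax:
  ¥87000 × 8% = ¥6960
  ¥152000 × 20% = ¥30400
  ¥564500 × 24% = ¥135480
  → ¥172840

Alternative floor tax:
  Adjusted income: ¥803500 + ¥47000 + ¥130000 = ¥980500
  Exemption: ¥56000 − 20% × (¥980500 − ¥870000) = ¥56000 − ¥22100 = ¥33900
  Base: ¥980500 − ¥33900 = ¥946600
  ¥946600 × 10% = ¥94660

¥94660 ≤ ¥172840, so no add-on is due.

¥0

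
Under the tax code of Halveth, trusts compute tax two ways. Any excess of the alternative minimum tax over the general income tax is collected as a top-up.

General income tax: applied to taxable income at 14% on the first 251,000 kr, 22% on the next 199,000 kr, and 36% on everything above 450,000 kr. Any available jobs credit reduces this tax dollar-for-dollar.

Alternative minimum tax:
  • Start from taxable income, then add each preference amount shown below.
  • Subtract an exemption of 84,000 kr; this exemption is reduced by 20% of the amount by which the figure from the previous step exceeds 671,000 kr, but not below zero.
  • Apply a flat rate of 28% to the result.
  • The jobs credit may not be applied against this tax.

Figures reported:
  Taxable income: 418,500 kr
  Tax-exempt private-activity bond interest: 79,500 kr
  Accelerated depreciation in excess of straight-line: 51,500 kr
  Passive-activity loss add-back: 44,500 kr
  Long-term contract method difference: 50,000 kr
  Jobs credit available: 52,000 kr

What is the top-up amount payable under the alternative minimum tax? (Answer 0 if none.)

General income tax:
  251,000 kr × 14% = 35,140 kr
  167,500 kr × 22% = 36,850 kr
  → 71,990 kr
  Less jobs credit 52,000 kr → 19,990 kr

Alternative minimum tax:
  Adjusted income: 418,500 kr + 79,500 kr + 51,500 kr + 44,500 kr + 50,000 kr = 644,000 kr
  Exemption: 644,000 kr ≤ 671,000 kr, so full 84,000 kr applies
  Base: 644,000 kr − 84,000 kr = 560,000 kr
  560,000 kr × 28% = 156,800 kr

Excess of alternative minimum tax over general income tax: 156,800 kr − 19,990 kr = 136,810 kr.

136,810 kr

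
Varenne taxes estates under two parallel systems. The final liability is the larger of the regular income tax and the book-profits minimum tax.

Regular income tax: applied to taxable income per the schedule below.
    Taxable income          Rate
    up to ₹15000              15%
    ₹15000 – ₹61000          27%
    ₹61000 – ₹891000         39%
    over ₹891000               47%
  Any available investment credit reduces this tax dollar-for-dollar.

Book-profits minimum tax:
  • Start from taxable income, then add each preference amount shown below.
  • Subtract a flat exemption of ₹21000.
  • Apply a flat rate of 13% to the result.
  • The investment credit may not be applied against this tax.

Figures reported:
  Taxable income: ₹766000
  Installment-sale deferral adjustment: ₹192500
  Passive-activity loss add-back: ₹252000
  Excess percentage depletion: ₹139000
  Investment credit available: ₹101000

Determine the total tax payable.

₹188620

Book-profits minimum tax:
  Adjusted income: ₹766000 + ₹192500 + ₹252000 + ₹139000 = ₹1349500
  Less exemption ₹21000 → base ₹1328500
  ₹1328500 × 13% = ₹172705

Regular income tax:
  ₹15000 × 15% = ₹2250
  ₹46000 × 27% = ₹12420
  ₹705000 × 39% = ₹274950
  → ₹289620
  Less investment credit ₹101000 → ₹188620

₹188620 > ₹172705, so the regular income tax governs.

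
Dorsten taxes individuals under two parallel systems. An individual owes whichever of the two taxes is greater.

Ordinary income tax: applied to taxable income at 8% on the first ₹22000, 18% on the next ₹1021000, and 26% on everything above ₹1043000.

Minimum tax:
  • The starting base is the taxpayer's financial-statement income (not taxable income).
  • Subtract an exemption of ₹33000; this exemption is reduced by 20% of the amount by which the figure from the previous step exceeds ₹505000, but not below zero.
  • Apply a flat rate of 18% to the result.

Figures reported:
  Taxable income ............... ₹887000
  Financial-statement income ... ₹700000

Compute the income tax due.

₹157460

Ordinary income tax:
  ₹22000 × 8% = ₹1760
  ₹865000 × 18% = ₹155700
  → ₹157460

Minimum tax:
  Base (financial-statement income): ₹700000
  Exemption: 20% × (₹700000 − ₹505000) = ₹39000 ≥ ₹33000, so the exemption is fully phased out
  Base: ₹700000 − ₹0 = ₹700000
  ₹700000 × 18% = ₹126000

₹157460 > ₹126000, so the ordinary income tax governs.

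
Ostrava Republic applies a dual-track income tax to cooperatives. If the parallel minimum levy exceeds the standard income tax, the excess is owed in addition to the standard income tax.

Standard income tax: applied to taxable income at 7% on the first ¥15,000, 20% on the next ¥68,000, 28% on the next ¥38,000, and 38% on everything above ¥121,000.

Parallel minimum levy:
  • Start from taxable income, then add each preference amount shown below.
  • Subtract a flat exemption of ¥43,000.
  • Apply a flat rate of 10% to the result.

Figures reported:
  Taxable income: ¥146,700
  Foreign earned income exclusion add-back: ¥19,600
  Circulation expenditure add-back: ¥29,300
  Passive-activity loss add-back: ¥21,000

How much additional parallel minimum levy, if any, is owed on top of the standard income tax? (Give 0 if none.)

¥0

Parallel minimum levy:
  Adjusted income: ¥146,700 + ¥19,600 + ¥29,300 + ¥21,000 = ¥216,600
  Less exemption ¥43,000 → base ¥173,600
  ¥173,600 × 10% = ¥17,360

Standard income tax:
  ¥15,000 × 7% = ¥1,050
  ¥68,000 × 20% = ¥13,600
  ¥38,000 × 28% = ¥10,640
  ¥25,700 × 38% = ¥9,766
  → ¥35,056

¥17,360 ≤ ¥35,056, so no add-on is due.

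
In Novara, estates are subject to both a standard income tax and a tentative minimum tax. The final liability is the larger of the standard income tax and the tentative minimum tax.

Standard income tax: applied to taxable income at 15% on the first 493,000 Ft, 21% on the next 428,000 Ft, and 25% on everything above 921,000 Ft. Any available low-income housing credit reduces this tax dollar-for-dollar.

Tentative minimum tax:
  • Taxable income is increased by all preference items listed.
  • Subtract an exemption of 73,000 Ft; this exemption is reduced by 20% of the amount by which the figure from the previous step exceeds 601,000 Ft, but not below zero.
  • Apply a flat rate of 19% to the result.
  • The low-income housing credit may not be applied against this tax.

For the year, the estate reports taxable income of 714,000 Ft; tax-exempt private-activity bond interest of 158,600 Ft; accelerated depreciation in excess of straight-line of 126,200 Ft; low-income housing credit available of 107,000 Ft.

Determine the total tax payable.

Standard income tax:
  493,000 Ft × 15% = 73,950 Ft
  221,000 Ft × 21% = 46,410 Ft
  → 120,360 Ft
  Less low-income housing credit 107,000 Ft → 13,360 Ft

Tentative minimum tax:
  Adjusted income: 714,000 Ft + 158,600 Ft + 126,200 Ft = 998,800 Ft
  Exemption: 20% × (998,800 Ft − 601,000 Ft) = 79,560 Ft ≥ 73,000 Ft, so the exemption is fully phased out
  Base: 998,800 Ft − 0 Ft = 998,800 Ft
  998,800 Ft × 19% = 189,772 Ft

189,772 Ft > 13,360 Ft, so the tentative minimum tax is the binding amount.

189,772 Ft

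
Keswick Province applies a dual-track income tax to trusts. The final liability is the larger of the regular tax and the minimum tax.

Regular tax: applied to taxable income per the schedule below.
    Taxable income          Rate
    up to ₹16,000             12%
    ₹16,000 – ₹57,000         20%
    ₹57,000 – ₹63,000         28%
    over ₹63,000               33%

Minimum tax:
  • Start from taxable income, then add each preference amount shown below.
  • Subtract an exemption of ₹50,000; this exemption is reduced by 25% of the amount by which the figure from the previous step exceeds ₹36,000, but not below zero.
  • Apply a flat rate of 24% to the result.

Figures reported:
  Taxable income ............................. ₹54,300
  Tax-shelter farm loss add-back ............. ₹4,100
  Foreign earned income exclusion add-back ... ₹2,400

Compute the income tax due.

Regular tax:
  ₹16,000 × 12% = ₹1,920
  ₹38,300 × 20% = ₹7,660
  → ₹9,580

Minimum tax:
  Adjusted income: ₹54,300 + ₹4,100 + ₹2,400 = ₹60,800
  Exemption: ₹50,000 − 25% × (₹60,800 − ₹36,000) = ₹50,000 − ₹6,200 = ₹43,800
  Base: ₹60,800 − ₹43,800 = ₹17,000
  ₹17,000 × 24% = ₹4,080

₹9,580 > ₹4,080, so the regular tax governs.

₹9,580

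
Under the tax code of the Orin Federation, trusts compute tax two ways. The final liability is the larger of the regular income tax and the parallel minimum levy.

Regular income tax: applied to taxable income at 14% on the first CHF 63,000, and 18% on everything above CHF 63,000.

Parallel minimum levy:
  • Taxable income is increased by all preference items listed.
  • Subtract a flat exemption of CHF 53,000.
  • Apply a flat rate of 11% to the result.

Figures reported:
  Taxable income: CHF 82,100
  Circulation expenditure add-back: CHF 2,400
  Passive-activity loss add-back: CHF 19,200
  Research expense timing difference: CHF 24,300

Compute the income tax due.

Regular income tax:
  CHF 63,000 × 14% = CHF 8,820
  CHF 19,100 × 18% = CHF 3,438
  → CHF 12,258

Parallel minimum levy:
  Adjusted income: CHF 82,100 + CHF 2,400 + CHF 19,200 + CHF 24,300 = CHF 128,000
  Less exemption CHF 53,000 → base CHF 75,000
  CHF 75,000 × 11% = CHF 8,250

CHF 12,258 > CHF 8,250, so the regular income tax governs.

CHF 12,258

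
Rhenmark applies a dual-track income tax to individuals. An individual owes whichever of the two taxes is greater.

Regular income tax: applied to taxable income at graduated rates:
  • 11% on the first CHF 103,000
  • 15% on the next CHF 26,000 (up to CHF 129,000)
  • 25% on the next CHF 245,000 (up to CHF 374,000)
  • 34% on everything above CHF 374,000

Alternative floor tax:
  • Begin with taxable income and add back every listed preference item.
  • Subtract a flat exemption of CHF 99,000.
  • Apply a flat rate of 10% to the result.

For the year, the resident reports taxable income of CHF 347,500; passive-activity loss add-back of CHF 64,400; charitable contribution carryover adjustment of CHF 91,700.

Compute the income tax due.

CHF 69,855

Alternative floor tax:
  Adjusted income: CHF 347,500 + CHF 64,400 + CHF 91,700 = CHF 503,600
  Less exemption CHF 99,000 → base CHF 404,600
  CHF 404,600 × 10% = CHF 40,460

Regular income tax:
  CHF 103,000 × 11% = CHF 11,330
  CHF 26,000 × 15% = CHF 3,900
  CHF 218,500 × 25% = CHF 54,625
  → CHF 69,855

CHF 69,855 > CHF 40,460, so the regular income tax governs.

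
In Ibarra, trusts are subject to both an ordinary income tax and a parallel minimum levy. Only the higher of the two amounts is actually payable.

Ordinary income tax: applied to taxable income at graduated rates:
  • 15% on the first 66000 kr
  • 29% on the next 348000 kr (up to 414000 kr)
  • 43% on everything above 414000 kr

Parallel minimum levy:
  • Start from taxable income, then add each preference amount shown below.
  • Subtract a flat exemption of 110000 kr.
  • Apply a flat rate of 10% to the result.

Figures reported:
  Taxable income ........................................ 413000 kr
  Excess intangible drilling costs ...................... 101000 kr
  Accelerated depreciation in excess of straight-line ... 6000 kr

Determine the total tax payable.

Parallel minimum levy:
  Adjusted income: 413000 kr + 101000 kr + 6000 kr = 520000 kr
  Less exemption 110000 kr → base 410000 kr
  410000 kr × 10% = 41000 kr

Ordinary income tax:
  66000 kr × 15% = 9900 kr
  347000 kr × 29% = 100630 kr
  → 110530 kr

110530 kr > 41000 kr, so the ordinary income tax governs.

110530 kr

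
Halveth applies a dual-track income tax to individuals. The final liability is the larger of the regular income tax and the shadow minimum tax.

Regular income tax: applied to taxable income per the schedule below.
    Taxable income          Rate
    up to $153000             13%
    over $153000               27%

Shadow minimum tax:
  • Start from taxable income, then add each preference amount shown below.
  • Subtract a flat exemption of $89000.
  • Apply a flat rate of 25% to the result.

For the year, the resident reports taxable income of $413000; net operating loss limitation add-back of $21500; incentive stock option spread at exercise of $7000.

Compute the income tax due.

$90090

Shadow minimum tax:
  Adjusted income: $413000 + $21500 + $7000 = $441500
  Less exemption $89000 → base $352500
  $352500 × 25% = $88125

Regular income tax:
  $153000 × 13% = $19890
  $260000 × 27% = $70200
  → $90090

$90090 > $88125, so the regular income tax governs.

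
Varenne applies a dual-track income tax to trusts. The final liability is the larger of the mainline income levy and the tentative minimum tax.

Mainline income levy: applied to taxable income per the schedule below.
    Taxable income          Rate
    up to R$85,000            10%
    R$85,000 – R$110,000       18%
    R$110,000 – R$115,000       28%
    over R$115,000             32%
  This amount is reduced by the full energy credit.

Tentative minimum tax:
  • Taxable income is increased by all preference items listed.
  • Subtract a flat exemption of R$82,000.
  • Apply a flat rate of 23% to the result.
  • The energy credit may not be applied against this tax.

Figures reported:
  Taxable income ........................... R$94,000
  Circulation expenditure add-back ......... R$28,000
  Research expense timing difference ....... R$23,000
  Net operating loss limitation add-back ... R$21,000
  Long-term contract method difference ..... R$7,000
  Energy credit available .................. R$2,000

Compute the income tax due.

R$20,930

Mainline income levy:
  R$85,000 × 10% = R$8,500
  R$9,000 × 18% = R$1,620
  → R$10,120
  Less energy credit R$2,000 → R$8,120

Tentative minimum tax:
  Adjusted income: R$94,000 + R$28,000 + R$23,000 + R$21,000 + R$7,000 = R$173,000
  Less exemption R$82,000 → base R$91,000
  R$91,000 × 23% = R$20,930

R$20,930 > R$8,120, so the tentative minimum tax is the binding amount.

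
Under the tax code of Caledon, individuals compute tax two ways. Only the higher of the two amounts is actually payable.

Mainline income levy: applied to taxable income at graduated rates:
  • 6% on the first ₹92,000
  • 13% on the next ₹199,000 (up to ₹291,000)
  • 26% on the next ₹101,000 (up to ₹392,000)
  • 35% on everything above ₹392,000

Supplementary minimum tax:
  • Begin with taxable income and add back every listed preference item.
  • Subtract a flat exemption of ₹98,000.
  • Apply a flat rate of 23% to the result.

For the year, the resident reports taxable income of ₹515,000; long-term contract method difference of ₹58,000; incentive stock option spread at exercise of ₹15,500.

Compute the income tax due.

₹112,815

Supplementary minimum tax:
  Adjusted income: ₹515,000 + ₹58,000 + ₹15,500 = ₹588,500
  Less exemption ₹98,000 → base ₹490,500
  ₹490,500 × 23% = ₹112,815

Mainline income levy:
  ₹92,000 × 6% = ₹5,520
  ₹199,000 × 13% = ₹25,870
  ₹101,000 × 26% = ₹26,260
  ₹123,000 × 35% = ₹43,050
  → ₹100,700

₹112,815 > ₹100,700, so the supplementary minimum tax is the binding amount.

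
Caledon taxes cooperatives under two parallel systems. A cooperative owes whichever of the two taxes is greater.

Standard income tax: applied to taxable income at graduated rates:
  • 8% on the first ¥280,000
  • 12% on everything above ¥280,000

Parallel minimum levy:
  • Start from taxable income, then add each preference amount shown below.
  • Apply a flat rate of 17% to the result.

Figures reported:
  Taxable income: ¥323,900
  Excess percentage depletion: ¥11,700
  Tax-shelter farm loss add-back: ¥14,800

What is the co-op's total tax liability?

Standard income tax:
  ¥280,000 × 8% = ¥22,400
  ¥43,900 × 12% = ¥5,268
  → ¥27,668

Parallel minimum levy:
  Adjusted income: ¥323,900 + ¥11,700 + ¥14,800 = ¥350,400
  ¥350,400 × 17% = ¥59,568

¥59,568 > ¥27,668, so the parallel minimum levy is the binding amount.

¥59,568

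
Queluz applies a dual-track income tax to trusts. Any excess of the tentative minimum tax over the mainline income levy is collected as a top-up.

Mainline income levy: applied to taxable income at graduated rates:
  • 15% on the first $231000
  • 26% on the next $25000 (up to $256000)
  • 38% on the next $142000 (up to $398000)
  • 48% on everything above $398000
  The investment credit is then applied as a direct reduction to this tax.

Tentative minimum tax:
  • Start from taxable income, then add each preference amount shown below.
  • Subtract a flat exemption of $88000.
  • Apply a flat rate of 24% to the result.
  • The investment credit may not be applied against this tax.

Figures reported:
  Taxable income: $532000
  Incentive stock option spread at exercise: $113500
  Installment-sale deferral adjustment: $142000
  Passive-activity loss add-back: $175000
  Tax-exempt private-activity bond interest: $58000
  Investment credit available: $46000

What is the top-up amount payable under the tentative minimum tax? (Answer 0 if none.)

$110370

Tentative minimum tax:
  Adjusted income: $532000 + $113500 + $142000 + $175000 + $58000 = $1020500
  Less exemption $88000 → base $932500
  $932500 × 24% = $223800

Mainline income levy:
  $231000 × 15% = $34650
  $25000 × 26% = $6500
  $142000 × 38% = $53960
  $134000 × 48% = $64320
  → $159430
  Less investment credit $46000 → $113430

Excess of tentative minimum tax over mainline income levy: $223800 − $113430 = $110370.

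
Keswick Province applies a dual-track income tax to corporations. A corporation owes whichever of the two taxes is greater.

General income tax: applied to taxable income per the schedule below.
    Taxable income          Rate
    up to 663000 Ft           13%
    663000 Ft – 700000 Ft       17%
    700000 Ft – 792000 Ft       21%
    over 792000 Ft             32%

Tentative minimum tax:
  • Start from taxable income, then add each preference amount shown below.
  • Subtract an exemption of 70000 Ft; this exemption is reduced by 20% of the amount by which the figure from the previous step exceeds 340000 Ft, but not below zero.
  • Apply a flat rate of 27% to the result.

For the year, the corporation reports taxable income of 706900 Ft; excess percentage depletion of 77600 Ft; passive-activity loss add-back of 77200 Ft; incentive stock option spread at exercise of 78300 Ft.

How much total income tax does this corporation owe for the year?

Tentative minimum tax:
  Adjusted income: 706900 Ft + 77600 Ft + 77200 Ft + 78300 Ft = 940000 Ft
  Exemption: 20% × (940000 Ft − 340000 Ft) = 120000 Ft ≥ 70000 Ft, so the exemption is fully phased out
  Base: 940000 Ft − 0 Ft = 940000 Ft
  940000 Ft × 27% = 253800 Ft

General income tax:
  663000 Ft × 13% = 86190 Ft
  37000 Ft × 17% = 6290 Ft
  6900 Ft × 21% = 1449 Ft
  → 93929 Ft

253800 Ft > 93929 Ft, so the tentative minimum tax is the binding amount.

253800 Ft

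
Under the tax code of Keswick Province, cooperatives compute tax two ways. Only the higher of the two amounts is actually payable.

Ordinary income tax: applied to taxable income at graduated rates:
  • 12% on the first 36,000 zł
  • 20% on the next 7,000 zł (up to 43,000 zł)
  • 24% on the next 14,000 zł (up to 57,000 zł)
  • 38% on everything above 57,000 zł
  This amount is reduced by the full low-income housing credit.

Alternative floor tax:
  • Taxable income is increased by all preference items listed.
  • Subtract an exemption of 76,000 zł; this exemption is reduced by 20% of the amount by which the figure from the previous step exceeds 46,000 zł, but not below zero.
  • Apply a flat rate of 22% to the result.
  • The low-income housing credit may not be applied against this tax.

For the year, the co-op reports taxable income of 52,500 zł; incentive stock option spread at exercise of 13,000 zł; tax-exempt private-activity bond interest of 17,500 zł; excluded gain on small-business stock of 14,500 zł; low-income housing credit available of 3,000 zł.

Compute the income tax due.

6,996 zł

Ordinary income tax:
  36,000 zł × 12% = 4,320 zł
  7,000 zł × 20% = 1,400 zł
  9,500 zł × 24% = 2,280 zł
  → 8,000 zł
  Less low-income housing credit 3,000 zł → 5,000 zł

Alternative floor tax:
  Adjusted income: 52,500 zł + 13,000 zł + 17,500 zł + 14,500 zł = 97,500 zł
  Exemption: 76,000 zł − 20% × (97,500 zł − 46,000 zł) = 76,000 zł − 10,300 zł = 65,700 zł
  Base: 97,500 zł − 65,700 zł = 31,800 zł
  31,800 zł × 22% = 6,996 zł

6,996 zł > 5,000 zł, so the alternative floor tax is the binding amount.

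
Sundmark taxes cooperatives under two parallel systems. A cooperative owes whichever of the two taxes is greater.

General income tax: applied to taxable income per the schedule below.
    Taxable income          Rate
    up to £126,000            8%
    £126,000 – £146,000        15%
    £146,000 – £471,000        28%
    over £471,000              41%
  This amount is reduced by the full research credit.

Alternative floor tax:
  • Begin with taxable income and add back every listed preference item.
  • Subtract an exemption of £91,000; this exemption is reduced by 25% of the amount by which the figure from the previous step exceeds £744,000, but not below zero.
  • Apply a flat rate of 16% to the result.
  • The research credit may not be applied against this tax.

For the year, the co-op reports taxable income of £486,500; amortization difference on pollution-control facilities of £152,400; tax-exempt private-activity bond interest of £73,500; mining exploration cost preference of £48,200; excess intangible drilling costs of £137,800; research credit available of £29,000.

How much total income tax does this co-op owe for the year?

£135,360

Alternative floor tax:
  Adjusted income: £486,500 + £152,400 + £73,500 + £48,200 + £137,800 = £898,400
  Exemption: £91,000 − 25% × (£898,400 − £744,000) = £91,000 − £38,600 = £52,400
  Base: £898,400 − £52,400 = £846,000
  £846,000 × 16% = £135,360

General income tax:
  £126,000 × 8% = £10,080
  £20,000 × 15% = £3,000
  £325,000 × 28% = £91,000
  £15,500 × 41% = £6,355
  → £110,435
  Less research credit £29,000 → £81,435

£135,360 > £81,435, so the alternative floor tax is the binding amount.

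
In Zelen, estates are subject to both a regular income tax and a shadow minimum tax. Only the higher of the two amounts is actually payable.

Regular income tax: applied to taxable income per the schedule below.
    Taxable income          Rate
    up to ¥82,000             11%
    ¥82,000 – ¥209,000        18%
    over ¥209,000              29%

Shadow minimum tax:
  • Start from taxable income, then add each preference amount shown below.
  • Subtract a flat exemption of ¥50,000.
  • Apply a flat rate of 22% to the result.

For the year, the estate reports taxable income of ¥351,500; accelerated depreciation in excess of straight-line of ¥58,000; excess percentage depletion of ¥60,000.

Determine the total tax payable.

Regular income tax:
  ¥82,000 × 11% = ¥9,020
  ¥127,000 × 18% = ¥22,860
  ¥142,500 × 29% = ¥41,325
  → ¥73,205

Shadow minimum tax:
  Adjusted income: ¥351,500 + ¥58,000 + ¥60,000 = ¥469,500
  Less exemption ¥50,000 → base ¥419,500
  ¥419,500 × 22% = ¥92,290

¥92,290 > ¥73,205, so the shadow minimum tax is the binding amount.

¥92,290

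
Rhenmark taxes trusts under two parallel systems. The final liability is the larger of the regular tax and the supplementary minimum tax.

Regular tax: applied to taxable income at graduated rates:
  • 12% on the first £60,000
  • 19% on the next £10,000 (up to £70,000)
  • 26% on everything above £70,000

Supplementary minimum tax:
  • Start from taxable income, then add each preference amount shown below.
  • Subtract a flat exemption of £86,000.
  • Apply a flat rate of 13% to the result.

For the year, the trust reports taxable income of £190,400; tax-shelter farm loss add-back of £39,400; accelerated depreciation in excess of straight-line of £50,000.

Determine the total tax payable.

£40,404

Supplementary minimum tax:
  Adjusted income: £190,400 + £39,400 + £50,000 = £279,800
  Less exemption £86,000 → base £193,800
  £193,800 × 13% = £25,194

Regular tax:
  £60,000 × 12% = £7,200
  £10,000 × 19% = £1,900
  £120,400 × 26% = £31,304
  → £40,404

£40,404 > £25,194, so the regular tax governs.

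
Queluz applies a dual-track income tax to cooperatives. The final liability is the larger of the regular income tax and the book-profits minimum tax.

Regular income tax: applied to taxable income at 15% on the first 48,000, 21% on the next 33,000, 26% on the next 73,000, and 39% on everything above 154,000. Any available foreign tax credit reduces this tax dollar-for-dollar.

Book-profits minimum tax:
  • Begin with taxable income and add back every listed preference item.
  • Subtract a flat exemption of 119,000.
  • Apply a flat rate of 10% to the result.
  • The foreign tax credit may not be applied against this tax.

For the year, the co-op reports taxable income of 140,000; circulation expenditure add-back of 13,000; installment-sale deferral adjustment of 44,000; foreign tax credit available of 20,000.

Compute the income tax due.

Regular income tax:
  48,000 × 15% = 7,200
  33,000 × 21% = 6,930
  59,000 × 26% = 15,340
  → 29,470
  Less foreign tax credit 20,000 → 9,470

Book-profits minimum tax:
  Adjusted income: 140,000 + 13,000 + 44,000 = 197,000
  Less exemption 119,000 → base 78,000
  78,000 × 10% = 7,800

9,470 > 7,800, so the regular income tax governs.

9,470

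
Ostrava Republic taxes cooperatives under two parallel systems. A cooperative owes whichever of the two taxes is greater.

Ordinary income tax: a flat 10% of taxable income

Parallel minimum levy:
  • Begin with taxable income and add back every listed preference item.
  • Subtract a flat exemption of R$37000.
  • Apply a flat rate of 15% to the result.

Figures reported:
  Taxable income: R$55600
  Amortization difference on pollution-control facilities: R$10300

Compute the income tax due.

Ordinary income tax:
  R$55600 × 10% = R$5560

Parallel minimum levy:
  Adjusted income: R$55600 + R$10300 = R$65900
  Less exemption R$37000 → base R$28900
  R$28900 × 15% = R$4335

R$5560 > R$4335, so the ordinary income tax governs.

R$5560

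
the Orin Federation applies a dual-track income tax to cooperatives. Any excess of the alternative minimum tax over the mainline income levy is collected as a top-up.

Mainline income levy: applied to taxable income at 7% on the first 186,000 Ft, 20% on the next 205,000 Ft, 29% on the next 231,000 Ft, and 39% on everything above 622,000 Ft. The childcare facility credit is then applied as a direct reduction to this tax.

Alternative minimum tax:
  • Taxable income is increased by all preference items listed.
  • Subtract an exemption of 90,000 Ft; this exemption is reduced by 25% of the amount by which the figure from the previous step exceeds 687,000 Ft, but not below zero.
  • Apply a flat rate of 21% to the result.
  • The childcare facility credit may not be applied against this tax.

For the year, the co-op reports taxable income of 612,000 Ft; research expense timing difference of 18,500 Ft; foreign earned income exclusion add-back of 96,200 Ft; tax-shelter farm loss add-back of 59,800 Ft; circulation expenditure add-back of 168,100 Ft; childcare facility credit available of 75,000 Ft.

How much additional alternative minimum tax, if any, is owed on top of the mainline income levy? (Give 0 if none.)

152,505 Ft

Alternative minimum tax:
  Adjusted income: 612,000 Ft + 18,500 Ft + 96,200 Ft + 59,800 Ft + 168,100 Ft = 954,600 Ft
  Exemption: 90,000 Ft − 25% × (954,600 Ft − 687,000 Ft) = 90,000 Ft − 66,900 Ft = 23,100 Ft
  Base: 954,600 Ft − 23,100 Ft = 931,500 Ft
  931,500 Ft × 21% = 195,615 Ft

Mainline income levy:
  186,000 Ft × 7% = 13,020 Ft
  205,000 Ft × 20% = 41,000 Ft
  221,000 Ft × 29% = 64,090 Ft
  → 118,110 Ft
  Less childcare facility credit 75,000 Ft → 43,110 Ft

Excess of alternative minimum tax over mainline income levy: 195,615 Ft − 43,110 Ft = 152,505 Ft.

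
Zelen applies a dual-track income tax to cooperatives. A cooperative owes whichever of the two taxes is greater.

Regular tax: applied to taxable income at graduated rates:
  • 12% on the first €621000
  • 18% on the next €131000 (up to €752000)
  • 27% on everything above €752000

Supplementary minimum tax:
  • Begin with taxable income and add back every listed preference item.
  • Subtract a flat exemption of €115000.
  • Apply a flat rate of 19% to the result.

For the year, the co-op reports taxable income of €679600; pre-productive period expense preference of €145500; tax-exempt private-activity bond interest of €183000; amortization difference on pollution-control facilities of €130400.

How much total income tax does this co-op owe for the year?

Supplementary minimum tax:
  Adjusted income: €679600 + €145500 + €183000 + €130400 = €1138500
  Less exemption €115000 → base €1023500
  €1023500 × 19% = €194465

Regular tax:
  €621000 × 12% = €74520
  €58600 × 18% = €10548
  → €85068

€194465 > €85068, so the supplementary minimum tax is the binding amount.

€194465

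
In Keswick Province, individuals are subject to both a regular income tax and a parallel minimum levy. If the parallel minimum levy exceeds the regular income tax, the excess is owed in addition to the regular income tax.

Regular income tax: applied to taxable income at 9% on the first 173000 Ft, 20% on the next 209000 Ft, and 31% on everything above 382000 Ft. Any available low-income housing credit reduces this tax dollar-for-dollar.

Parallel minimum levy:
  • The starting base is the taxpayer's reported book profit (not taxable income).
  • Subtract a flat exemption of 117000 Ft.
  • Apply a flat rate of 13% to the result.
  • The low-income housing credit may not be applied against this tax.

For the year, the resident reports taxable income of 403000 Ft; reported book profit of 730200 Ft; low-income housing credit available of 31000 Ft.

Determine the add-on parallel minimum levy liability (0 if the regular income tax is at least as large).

46836 Ft

Parallel minimum levy:
  Base (reported book profit): 730200 Ft
  Less exemption 117000 Ft → base 613200 Ft
  613200 Ft × 13% = 79716 Ft

Regular income tax:
  173000 Ft × 9% = 15570 Ft
  209000 Ft × 20% = 41800 Ft
  21000 Ft × 31% = 6510 Ft
  → 63880 Ft
  Less low-income housing credit 31000 Ft → 32880 Ft

Excess of parallel minimum levy over regular income tax: 79716 Ft − 32880 Ft = 46836 Ft.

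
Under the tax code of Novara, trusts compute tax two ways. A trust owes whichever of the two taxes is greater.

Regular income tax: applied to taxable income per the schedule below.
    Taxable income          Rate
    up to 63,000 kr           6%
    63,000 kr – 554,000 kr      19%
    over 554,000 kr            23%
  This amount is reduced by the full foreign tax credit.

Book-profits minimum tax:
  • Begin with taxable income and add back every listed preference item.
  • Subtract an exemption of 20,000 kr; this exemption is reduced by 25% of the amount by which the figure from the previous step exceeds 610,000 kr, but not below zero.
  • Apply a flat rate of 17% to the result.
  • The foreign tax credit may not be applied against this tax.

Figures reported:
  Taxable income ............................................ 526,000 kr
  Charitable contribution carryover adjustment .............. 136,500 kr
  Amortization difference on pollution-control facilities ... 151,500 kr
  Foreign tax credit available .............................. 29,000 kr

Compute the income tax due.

138,380 kr

Regular income tax:
  63,000 kr × 6% = 3,780 kr
  463,000 kr × 19% = 87,970 kr
  → 91,750 kr
  Less foreign tax credit 29,000 kr → 62,750 kr

Book-profits minimum tax:
  Adjusted income: 526,000 kr + 136,500 kr + 151,500 kr = 814,000 kr
  Exemption: 25% × (814,000 kr − 610,000 kr) = 51,000 kr ≥ 20,000 kr, so the exemption is fully phased out
  Base: 814,000 kr − 0 kr = 814,000 kr
  814,000 kr × 17% = 138,380 kr

138,380 kr > 62,750 kr, so the book-profits minimum tax is the binding amount.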